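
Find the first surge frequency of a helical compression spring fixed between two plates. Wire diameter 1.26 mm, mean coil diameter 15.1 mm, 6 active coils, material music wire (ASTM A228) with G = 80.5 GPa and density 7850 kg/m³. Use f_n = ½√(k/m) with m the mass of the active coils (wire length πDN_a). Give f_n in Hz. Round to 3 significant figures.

332 Hz

k = Gd⁴/(8D³N_a) = (80.5×10³)(1.26⁴)/(8·15.1³·6) = 1.2277 N/mm = 1227.7 N/m
Wire length L = πDN_a = π·15.1·6 = 284.63 mm
m = ρ·(πd²/4)·L = 7850 × 1.2469×10⁻⁶ m² × 0.28463 m = 0.002786 kg
f_n = ½√(k/m) = 0.5·√(1227.7/0.002786) = 0.5·√(4.4068e+05) = 331.92 Hz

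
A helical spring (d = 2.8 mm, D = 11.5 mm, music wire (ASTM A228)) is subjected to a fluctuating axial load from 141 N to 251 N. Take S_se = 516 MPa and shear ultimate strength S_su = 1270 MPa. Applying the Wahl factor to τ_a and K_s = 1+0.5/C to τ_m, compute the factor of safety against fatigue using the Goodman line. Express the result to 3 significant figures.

C = D/d = 11.5/2.8 = 4.1071; K_W = (4C−1)/(4C−4)+0.615/C = 1.3911; K_s = 1+0.5/C = 1.1217
F_a = (F_max−F_min)/2 = 55 N; F_m = (F_max+F_min)/2 = 196 N
τ_a = K_W·8F_aD/(πd³) = 1.3911 × 73.371 = 102.07 MPa
τ_m = K_s·8F_mD/(πd³) = 1.1217 × 261.47 = 293.3 MPa
Goodman: 1/n_f = τ_a/S_se + τ_m/S_su = 102.07/516 + 293.3/1270 = 0.19781 + 0.23094 = 0.42875
n_f = 1/0.42875 = 2.332

2.33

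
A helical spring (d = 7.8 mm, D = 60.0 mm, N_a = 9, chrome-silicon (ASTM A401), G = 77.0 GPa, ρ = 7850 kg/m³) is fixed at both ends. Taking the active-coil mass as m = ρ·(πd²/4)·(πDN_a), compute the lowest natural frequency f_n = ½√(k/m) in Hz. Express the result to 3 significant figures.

84.9 Hz

k = Gd⁴/(8D³N_a) = (77.0×10³)(7.8⁴)/(8·60.0³·9) = 18.327 N/mm = 18327 N/m
Wire length L = πDN_a = π·60.0·9 = 1696.5 mm
m = ρ·(πd²/4)·L = 7850 × 47.784×10⁻⁶ m² × 1.6965 m = 0.63634 kg
f_n = ½√(k/m) = 0.5·√(18327/0.63634) = 0.5·√(28800) = 84.853 Hz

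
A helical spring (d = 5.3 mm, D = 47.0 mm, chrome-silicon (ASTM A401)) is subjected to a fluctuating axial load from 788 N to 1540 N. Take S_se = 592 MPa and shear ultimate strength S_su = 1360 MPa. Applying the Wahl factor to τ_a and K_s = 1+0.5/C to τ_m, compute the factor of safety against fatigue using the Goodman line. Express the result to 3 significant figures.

0.757

C = D/d = 47.0/5.3 = 8.8679; K_W = (4C−1)/(4C−4)+0.615/C = 1.1647; K_s = 1+0.5/C = 1.0564
F_a = (F_max−F_min)/2 = 376 N; F_m = (F_max+F_min)/2 = 1164 N
τ_a = K_W·8F_aD/(πd³) = 1.1647 × 302.27 = 352.05 MPa
τ_m = K_s·8F_mD/(πd³) = 1.0564 × 935.76 = 988.52 MPa
Goodman: 1/n_f = τ_a/S_se + τ_m/S_su = 352.05/592 + 988.52/1360 = 0.59468 + 0.72685 = 1.3215
n_f = 1/1.3215 = 0.7567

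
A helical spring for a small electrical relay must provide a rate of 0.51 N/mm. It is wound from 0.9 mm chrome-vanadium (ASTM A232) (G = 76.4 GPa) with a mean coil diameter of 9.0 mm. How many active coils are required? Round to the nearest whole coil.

17

N_a = Gd⁴/(8D³k) = (76.4×10³ × 0.9⁴)/(8 × 9.0³ × 0.51)
    = 50126 / 2974.32 = 16.85 → 17 coils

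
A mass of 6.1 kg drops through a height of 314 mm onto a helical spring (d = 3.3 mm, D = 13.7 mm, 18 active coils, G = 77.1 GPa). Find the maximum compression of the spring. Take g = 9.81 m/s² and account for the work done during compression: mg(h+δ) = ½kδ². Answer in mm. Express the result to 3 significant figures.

k = Gd⁴/(8D³N_a) = (77.1×10³)(3.3⁴)/(8·13.7³·18) = 24.694 N/mm
W = mg = 6.1 × 9.81 = 59.841 N
½kδ² − Wδ − Wh = 0 → δ = (W + √(W² + 2kWh))/k
δ = (59.841 + √(3580.9 + 927992))/24.694 = (59.841 + 965.18)/24.694 = 41.509 mm

41.5 mm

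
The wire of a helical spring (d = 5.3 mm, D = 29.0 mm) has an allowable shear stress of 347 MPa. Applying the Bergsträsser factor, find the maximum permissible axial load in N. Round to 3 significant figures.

553 N

C = D/d = 29.0/5.3 = 5.4717
K_B = (4C+2)/(4C−3) = 23.887/18.887 = 1.2647
τ_max = K·8FD/(πd³) → F_max = τ_allow·πd³/(8DK)
F_max = 347·π·5.3³/(8·29.0·1.2647) = 1.623e+05/293.42 = 553.12 N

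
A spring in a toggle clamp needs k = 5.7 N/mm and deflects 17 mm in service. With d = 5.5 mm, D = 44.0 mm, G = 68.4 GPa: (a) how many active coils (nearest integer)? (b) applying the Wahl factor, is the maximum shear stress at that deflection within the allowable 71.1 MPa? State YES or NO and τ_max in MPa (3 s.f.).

(a) 16 coils; (b) NO, τ_max = 77.8 MPa

N_a = Gd⁴/(8D³k) = (68.4×10³)(5.5⁴)/(8·44.0³·5.7) = 16.11 → N_a = 16
Actual rate k = Gd⁴/(8D³·16) = 5.7404 N/mm
Working load F = kδ = 5.7404·17 = 97.586 N
C = 44.0/5.5 = 8.0000; K_W = (4C−1)/(4C−4)+0.615/C = 1.1840
τ_max = K_W·8FD/(πd³) = 1.1840·65.719 = 77.813 MPa
τ_max > 71.1 MPa → exceeds allowable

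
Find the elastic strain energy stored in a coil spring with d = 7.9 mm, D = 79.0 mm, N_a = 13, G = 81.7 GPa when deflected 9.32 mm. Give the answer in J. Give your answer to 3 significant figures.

k = Gd⁴/(8D³N_a) = (81.7×10³)(7.9⁴)/(8·79.0³·13) = 6.2061 N/mm
U = ½kδ² = 0.5 × 6.2061 × 9.32² = 269.54 N·mm = 0.26954 J

0.270 J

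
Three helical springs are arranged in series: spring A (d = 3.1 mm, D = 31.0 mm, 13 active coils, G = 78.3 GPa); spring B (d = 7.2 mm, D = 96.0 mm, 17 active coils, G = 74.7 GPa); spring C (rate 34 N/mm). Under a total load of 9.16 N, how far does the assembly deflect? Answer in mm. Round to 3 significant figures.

9.68 mm

k_A = Gd⁴/(8D³N_a) = (78.3×10³)(3.1⁴)/(8·31.0³·13) = 2.3339 N/mm
k_B = Gd⁴/(8D³N_a) = (74.7×10³)(7.2⁴)/(8·96.0³·17) = 1.6684 N/mm
Series: 1/k_eq = 1/2.3339 + 1/1.6684 + 1/34 = 1.0573; k_eq = 0.94585 N/mm
δ = F/k_eq = 9.16/0.94585 = 9.6844 mm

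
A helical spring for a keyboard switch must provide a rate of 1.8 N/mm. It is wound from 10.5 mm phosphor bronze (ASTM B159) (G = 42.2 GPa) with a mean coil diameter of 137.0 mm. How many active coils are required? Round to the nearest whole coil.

14

N_a = Gd⁴/(8D³k) = (42.2×10³ × 10.5⁴)/(8 × 137.0³ × 1.8)
    = 5.12944e+08 / 3.70275e+07 = 13.85 → 14 coils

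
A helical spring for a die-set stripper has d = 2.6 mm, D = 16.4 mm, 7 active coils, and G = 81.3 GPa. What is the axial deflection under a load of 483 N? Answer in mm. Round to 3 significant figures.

k = Gd⁴/(8D³N_a) = (81.3×10³)(2.6⁴)/(8·16.4³·7) = 15.041 N/mm
δ = F/k = 483 / 15.041 = 32.113 mm

32.1 mm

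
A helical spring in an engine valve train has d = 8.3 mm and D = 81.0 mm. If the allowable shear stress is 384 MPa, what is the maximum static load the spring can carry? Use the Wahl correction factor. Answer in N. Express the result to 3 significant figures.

C = D/d = 81.0/8.3 = 9.7590
K_W = (4C−1)/(4C−4) + 0.615/C = 38.036/35.036 + 0.0630 = 1.1486
τ_max = K·8FD/(πd³) → F_max = τ_allow·πd³/(8DK)
F_max = 384·π·8.3³/(8·81.0·1.1486) = 6.8979e+05/744.32 = 926.73 N

927 N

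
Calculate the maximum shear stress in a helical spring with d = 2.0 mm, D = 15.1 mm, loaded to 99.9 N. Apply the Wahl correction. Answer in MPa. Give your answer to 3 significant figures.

Spring index C = D/d = 15.1/2.0 = 7.5500
K_W = (4C−1)/(4C−4) + 0.615/C = 29.200/26.200 + 0.0815 = 1.1960
τ₀ = 8FD/(πd³) = 8·99.9·15.1/(π·2.0³) = 12067.9/25.133 = 480.17 MPa
τ_max = K·τ₀ = 1.1960 × 480.17 = 574.26 MPa

574 MPa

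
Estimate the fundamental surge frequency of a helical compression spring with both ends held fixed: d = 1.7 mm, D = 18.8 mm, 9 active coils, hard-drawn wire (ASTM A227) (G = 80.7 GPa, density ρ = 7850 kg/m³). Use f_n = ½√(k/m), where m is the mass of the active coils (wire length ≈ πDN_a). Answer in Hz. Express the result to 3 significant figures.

193 Hz

k = Gd⁴/(8D³N_a) = (80.7×10³)(1.7⁴)/(8·18.8³·9) = 1.4088 N/mm = 1408.8 N/m
Wire length L = πDN_a = π·18.8·9 = 531.56 mm
m = ρ·(πd²/4)·L = 7850 × 2.2698×10⁻⁶ m² × 0.53156 m = 0.0094713 kg
f_n = ½√(k/m) = 0.5·√(1408.8/0.0094713) = 0.5·√(1.4875e+05) = 192.84 Hz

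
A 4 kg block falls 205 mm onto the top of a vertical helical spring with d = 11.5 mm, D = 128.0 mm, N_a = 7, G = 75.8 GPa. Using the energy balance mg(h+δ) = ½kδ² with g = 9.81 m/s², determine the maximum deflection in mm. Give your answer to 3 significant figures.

41.4 mm

k = Gd⁴/(8D³N_a) = (75.8×10³)(11.5⁴)/(8·128.0³·7) = 11.289 N/mm
W = mg = 4 × 9.81 = 39.24 N
½kδ² − Wδ − Wh = 0 → δ = (W + √(W² + 2kWh))/k
δ = (39.24 + √(1539.8 + 181617))/11.289 = (39.24 + 427.97)/11.289 = 41.387 mm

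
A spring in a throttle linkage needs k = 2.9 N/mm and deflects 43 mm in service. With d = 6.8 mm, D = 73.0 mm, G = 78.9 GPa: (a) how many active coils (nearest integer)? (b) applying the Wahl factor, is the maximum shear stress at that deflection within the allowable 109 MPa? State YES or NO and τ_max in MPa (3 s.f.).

N_a = Gd⁴/(8D³k) = (78.9×10³)(6.8⁴)/(8·73.0³·2.9) = 18.69 → N_a = 19
Actual rate k = Gd⁴/(8D³·19) = 2.853 N/mm
Working load F = kδ = 2.853·43 = 122.68 N
C = 73.0/6.8 = 10.7353; K_W = (4C−1)/(4C−4)+0.615/C = 1.1343
τ_max = K_W·8FD/(πd³) = 1.1343·72.528 = 82.27 MPa
τ_max ≤ 109 MPa → acceptable

(a) 19 coils; (b) YES, τ_max = 82.3 MPa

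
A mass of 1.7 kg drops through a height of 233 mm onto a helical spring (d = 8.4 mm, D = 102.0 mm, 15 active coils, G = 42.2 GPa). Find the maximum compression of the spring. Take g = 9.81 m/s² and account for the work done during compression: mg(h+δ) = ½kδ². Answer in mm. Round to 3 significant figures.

79.5 mm

k = Gd⁴/(8D³N_a) = (42.2×10³)(8.4⁴)/(8·102.0³·15) = 1.6499 N/mm
W = mg = 1.7 × 9.81 = 16.677 N
½kδ² − Wδ − Wh = 0 → δ = (W + √(W² + 2kWh))/k
δ = (16.677 + √(278.12 + 12821.9))/1.6499 = (16.677 + 114.46)/1.6499 = 79.481 mm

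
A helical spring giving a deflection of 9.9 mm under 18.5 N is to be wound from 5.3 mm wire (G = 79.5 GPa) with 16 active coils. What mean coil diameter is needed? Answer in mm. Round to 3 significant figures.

64.0 mm

Required rate k = F/δ = 18.5/9.9 = 1.8687 N/mm
D = (Gd⁴/(8N_a·k))^(1/3) = (79.5×10³·5.3⁴/(8·16·1.8687))^(1/3)
  = (262255)^(1/3) = 64.0090 mm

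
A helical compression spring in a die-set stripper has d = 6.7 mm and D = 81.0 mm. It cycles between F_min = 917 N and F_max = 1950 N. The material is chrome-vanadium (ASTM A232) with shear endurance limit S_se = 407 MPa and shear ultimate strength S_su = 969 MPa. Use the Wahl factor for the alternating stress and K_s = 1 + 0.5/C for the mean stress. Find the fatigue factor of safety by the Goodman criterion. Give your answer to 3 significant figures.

0.493

C = D/d = 81.0/6.7 = 12.0896; K_W = (4C−1)/(4C−4)+0.615/C = 1.1185; K_s = 1+0.5/C = 1.0414
F_a = (F_max−F_min)/2 = 516.5 N; F_m = (F_max+F_min)/2 = 1433.5 N
τ_a = K_W·8F_aD/(πd³) = 1.1185 × 354.22 = 396.19 MPa
τ_m = K_s·8F_mD/(πd³) = 1.0414 × 983.1 = 1023.8 MPa
Goodman: 1/n_f = τ_a/S_se + τ_m/S_su = 396.19/407 + 1023.8/969 = 0.97345 + 1.05651 = 2.03
n_f = 1/2.03 = 0.4926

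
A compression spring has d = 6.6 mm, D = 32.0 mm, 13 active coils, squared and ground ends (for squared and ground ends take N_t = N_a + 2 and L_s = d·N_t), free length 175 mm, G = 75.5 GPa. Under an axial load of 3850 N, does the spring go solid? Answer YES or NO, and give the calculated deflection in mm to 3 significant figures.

YES, δ = 91.6 mm

k = Gd⁴/(8D³N_a) = (75.5×10³)(6.6⁴)/(8·32.0³·13) = 42.038 N/mm
N_t = 15; L_s = 6.6·15 = 99 mm; δ_solid = L₀ − L_s = 175 − 99 = 76 mm
δ = F/k = 3850/42.038 = 91.584 mm
δ ≥ δ_solid → spring goes solid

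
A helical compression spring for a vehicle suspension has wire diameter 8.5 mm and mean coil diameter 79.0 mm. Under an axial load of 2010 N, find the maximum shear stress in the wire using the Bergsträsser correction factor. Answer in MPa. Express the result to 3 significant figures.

755 MPa

Spring index C = D/d = 79.0/8.5 = 9.2941
K_B = (4C+2)/(4C−3) = 39.176/34.176 = 1.1463
τ₀ = 8FD/(πd³) = 8·2010·79.0/(π·8.5³) = 1.27032e+06/1929.3 = 658.43 MPa
τ_max = K·τ₀ = 1.1463 × 658.43 = 754.75 MPa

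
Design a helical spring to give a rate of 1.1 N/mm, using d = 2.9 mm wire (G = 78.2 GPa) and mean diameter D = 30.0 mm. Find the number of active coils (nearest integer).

23

N_a = Gd⁴/(8D³k) = (78.2×10³ × 2.9⁴)/(8 × 30.0³ × 1.1)
    = 5.53094e+06 / 237600 = 23.28 → 23 coils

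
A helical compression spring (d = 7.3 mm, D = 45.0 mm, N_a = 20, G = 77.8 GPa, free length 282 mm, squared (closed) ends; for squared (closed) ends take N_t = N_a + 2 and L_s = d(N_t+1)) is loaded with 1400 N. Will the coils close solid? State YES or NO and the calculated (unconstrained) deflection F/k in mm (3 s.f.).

k = Gd⁴/(8D³N_a) = (77.8×10³)(7.3⁴)/(8·45.0³·20) = 15.154 N/mm
N_t = 22; L_s = 7.3·23 = 167.9 mm; δ_solid = L₀ − L_s = 282 − 167.9 = 114.1 mm
δ = F/k = 1400/15.154 = 92.388 mm
δ < δ_solid → spring does not go solid

NO, δ = 92.4 mm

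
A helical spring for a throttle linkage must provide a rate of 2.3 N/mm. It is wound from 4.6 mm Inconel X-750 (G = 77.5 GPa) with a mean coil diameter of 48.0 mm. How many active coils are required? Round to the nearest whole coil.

N_a = Gd⁴/(8D³k) = (77.5×10³ × 4.6⁴)/(8 × 48.0³ × 2.3)
    = 3.47003e+07 / 2.03489e+06 = 17.05 → 17 coils

17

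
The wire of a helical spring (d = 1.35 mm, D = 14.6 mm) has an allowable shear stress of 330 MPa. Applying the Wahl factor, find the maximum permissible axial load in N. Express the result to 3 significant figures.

C = D/d = 14.6/1.35 = 10.8148
K_W = (4C−1)/(4C−4) + 0.615/C = 42.259/39.259 + 0.0569 = 1.1333
τ_max = K·8FD/(πd³) → F_max = τ_allow·πd³/(8DK)
F_max = 330·π·1.35³/(8·14.6·1.1333) = 2550.7/132.37 = 19.27 N

19.3 N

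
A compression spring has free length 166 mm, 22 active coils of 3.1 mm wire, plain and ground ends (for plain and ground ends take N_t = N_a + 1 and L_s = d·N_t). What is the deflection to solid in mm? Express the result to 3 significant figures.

N_t = 23; L_s = 3.1·23 = 71.3 mm
δ_solid = L₀ − L_s = 166 − 71.3 = 94.7 mm

94.7 mm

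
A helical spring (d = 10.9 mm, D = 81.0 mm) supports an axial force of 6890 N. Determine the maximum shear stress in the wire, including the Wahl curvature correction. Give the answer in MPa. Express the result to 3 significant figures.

1320 MPa

Spring index C = D/d = 81.0/10.9 = 7.4312
K_W = (4C−1)/(4C−4) + 0.615/C = 28.725/25.725 + 0.0828 = 1.1994
τ₀ = 8FD/(πd³) = 8·6890·81.0/(π·10.9³) = 4.46472e+06/4068.5 = 1097.4 MPa
τ_max = K·τ₀ = 1.1994 × 1097.4 = 1316.2 MPa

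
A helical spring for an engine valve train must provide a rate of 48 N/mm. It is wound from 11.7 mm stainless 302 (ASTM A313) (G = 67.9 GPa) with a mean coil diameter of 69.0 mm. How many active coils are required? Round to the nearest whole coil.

N_a = Gd⁴/(8D³k) = (67.9×10³ × 11.7⁴)/(8 × 69.0³ × 48)
    = 1.27237e+09 / 1.26147e+08 = 10.09 → 10 coils

10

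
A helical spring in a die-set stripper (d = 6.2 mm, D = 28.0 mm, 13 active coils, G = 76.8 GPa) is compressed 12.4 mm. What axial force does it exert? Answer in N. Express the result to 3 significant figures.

616 N

k = Gd⁴/(8D³N_a) = (76.8×10³)(6.2⁴)/(8·28.0³·13) = 49.707 N/mm
F = k·δ = 49.707 × 12.4 = 616.37 N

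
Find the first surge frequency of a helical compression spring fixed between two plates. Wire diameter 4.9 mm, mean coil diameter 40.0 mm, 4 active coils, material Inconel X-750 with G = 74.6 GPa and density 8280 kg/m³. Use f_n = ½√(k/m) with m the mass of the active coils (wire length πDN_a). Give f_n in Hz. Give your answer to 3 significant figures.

k = Gd⁴/(8D³N_a) = (74.6×10³)(4.9⁴)/(8·40.0³·4) = 20.999 N/mm = 20999 N/m
Wire length L = πDN_a = π·40.0·4 = 502.65 mm
m = ρ·(πd²/4)·L = 8280 × 18.857×10⁻⁶ m² × 0.50265 m = 0.078484 kg
f_n = ½√(k/m) = 0.5·√(20999/0.078484) = 0.5·√(2.6755e+05) = 258.63 Hz

259 Hz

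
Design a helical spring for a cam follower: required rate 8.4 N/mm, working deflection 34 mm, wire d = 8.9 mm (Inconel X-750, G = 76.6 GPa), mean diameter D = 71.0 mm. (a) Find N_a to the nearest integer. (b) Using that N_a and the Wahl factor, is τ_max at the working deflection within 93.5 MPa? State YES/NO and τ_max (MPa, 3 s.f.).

(a) 20 coils; (b) YES, τ_max = 86.7 MPa

N_a = Gd⁴/(8D³k) = (76.6×10³)(8.9⁴)/(8·71.0³·8.4) = 19.98 → N_a = 20
Actual rate k = Gd⁴/(8D³·20) = 8.3925 N/mm
Working load F = kδ = 8.3925·34 = 285.35 N
C = 71.0/8.9 = 7.9775; K_W = (4C−1)/(4C−4)+0.615/C = 1.1846
τ_max = K_W·8FD/(πd³) = 1.1846·73.181 = 86.689 MPa
τ_max ≤ 93.5 MPa → acceptable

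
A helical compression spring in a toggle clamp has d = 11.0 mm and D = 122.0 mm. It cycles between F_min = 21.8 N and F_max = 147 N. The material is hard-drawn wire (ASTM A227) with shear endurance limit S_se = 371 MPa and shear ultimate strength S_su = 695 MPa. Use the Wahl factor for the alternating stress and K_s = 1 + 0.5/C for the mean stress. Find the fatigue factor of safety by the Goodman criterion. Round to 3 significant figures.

13.5

C = D/d = 122.0/11.0 = 11.0909; K_W = (4C−1)/(4C−4)+0.615/C = 1.1298; K_s = 1+0.5/C = 1.0451
F_a = (F_max−F_min)/2 = 62.6 N; F_m = (F_max+F_min)/2 = 84.4 N
τ_a = K_W·8F_aD/(πd³) = 1.1298 × 14.612 = 16.508 MPa
τ_m = K_s·8F_mD/(πd³) = 1.0451 × 19.7 = 20.588 MPa
Goodman: 1/n_f = τ_a/S_se + τ_m/S_su = 16.508/371 + 20.588/695 = 0.04450 + 0.02962 = 0.074118
n_f = 1/0.074118 = 13.49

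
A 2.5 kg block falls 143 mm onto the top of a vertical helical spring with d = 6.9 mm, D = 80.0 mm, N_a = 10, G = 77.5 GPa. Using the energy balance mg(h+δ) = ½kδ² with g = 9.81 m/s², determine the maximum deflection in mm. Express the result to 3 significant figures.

46.6 mm

k = Gd⁴/(8D³N_a) = (77.5×10³)(6.9⁴)/(8·80.0³·10) = 4.2888 N/mm
W = mg = 2.5 × 9.81 = 24.525 N
½kδ² − Wδ − Wh = 0 → δ = (W + √(W² + 2kWh))/k
δ = (24.525 + √(601.48 + 30082.4))/4.2888 = (24.525 + 175.17)/4.2888 = 46.561 mm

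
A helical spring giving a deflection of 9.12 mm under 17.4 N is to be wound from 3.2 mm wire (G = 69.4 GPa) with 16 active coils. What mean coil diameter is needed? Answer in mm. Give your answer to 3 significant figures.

31.0 mm

Required rate k = F/δ = 17.4/9.12 = 1.9079 N/mm
D = (Gd⁴/(8N_a·k))^(1/3) = (69.4×10³·3.2⁴/(8·16·1.9079))^(1/3)
  = (29798.5)^(1/3) = 31.0026 mm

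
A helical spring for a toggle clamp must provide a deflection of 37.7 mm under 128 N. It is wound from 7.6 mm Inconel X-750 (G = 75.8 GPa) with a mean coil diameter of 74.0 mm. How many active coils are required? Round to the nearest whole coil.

Required rate k = F/δ = 128/37.7 = 3.3952 N/mm
N_a = Gd⁴/(8D³k) = (75.8×10³ × 7.6⁴)/(8 × 74.0³ × 3.3952)
    = 2.52885e+08 / 1.10066e+07 = 22.98 → 23 coils

23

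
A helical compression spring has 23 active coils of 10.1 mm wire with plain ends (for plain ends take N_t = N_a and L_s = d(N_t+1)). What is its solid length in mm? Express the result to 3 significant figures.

242 mm

plain ends: N_t = N_a = 23
L_s = d·(N_t+1) = 10.1 × 24 = 242.4 mm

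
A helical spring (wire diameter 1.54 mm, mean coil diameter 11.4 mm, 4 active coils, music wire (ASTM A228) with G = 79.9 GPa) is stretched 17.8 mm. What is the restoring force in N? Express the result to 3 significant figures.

169 N

k = Gd⁴/(8D³N_a) = (79.9×10³)(1.54⁴)/(8·11.4³·4) = 9.4791 N/mm
F = k·δ = 9.4791 × 17.8 = 168.73 N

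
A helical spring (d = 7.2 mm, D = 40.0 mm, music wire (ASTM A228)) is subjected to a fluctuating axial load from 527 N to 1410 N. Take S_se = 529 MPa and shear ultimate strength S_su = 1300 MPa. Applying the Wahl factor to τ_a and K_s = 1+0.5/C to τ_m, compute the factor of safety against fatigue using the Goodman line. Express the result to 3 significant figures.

C = D/d = 40.0/7.2 = 5.5556; K_W = (4C−1)/(4C−4)+0.615/C = 1.2753; K_s = 1+0.5/C = 1.0900
F_a = (F_max−F_min)/2 = 441.5 N; F_m = (F_max+F_min)/2 = 968.5 N
τ_a = K_W·8F_aD/(πd³) = 1.2753 × 120.49 = 153.66 MPa
τ_m = K_s·8F_mD/(πd³) = 1.0900 × 264.3 = 288.09 MPa
Goodman: 1/n_f = τ_a/S_se + τ_m/S_su = 153.66/529 + 288.09/1300 = 0.29047 + 0.22161 = 0.51208
n_f = 1/0.51208 = 1.953

1.95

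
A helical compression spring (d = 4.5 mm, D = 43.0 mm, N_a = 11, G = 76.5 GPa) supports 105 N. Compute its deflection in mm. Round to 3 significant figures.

23.4 mm

k = Gd⁴/(8D³N_a) = (76.5×10³)(4.5⁴)/(8·43.0³·11) = 4.4836 N/mm
δ = F/k = 105 / 4.4836 = 23.419 mm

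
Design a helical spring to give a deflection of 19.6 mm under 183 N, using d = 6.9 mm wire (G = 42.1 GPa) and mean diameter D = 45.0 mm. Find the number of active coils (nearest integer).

Required rate k = F/δ = 183/19.6 = 9.3367 N/mm
N_a = Gd⁴/(8D³k) = (42.1×10³ × 6.9⁴)/(8 × 45.0³ × 9.3367)
    = 9.54286e+07 / 6.80648e+06 = 14.02 → 14 coils

14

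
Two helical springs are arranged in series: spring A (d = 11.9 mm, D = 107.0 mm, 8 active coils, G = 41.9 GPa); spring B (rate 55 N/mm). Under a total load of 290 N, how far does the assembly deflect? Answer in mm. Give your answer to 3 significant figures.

32.3 mm

k_A = Gd⁴/(8D³N_a) = (41.9×10³)(11.9⁴)/(8·107.0³·8) = 10.717 N/mm
Series: 1/k_eq = 1/10.717 + 1/55 = 0.11149; k_eq = 8.9692 N/mm
δ = F/k_eq = 290/8.9692 = 32.333 mm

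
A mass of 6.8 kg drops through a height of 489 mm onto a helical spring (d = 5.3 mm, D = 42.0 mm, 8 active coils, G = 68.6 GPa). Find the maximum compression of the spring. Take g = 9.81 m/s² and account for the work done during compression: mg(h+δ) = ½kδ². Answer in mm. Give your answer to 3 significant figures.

k = Gd⁴/(8D³N_a) = (68.6×10³)(5.3⁴)/(8·42.0³·8) = 11.416 N/mm
W = mg = 6.8 × 9.81 = 66.708 N
½kδ² − Wδ − Wh = 0 → δ = (W + √(W² + 2kWh))/k
δ = (66.708 + √(4450 + 744760))/11.416 = (66.708 + 865.57)/11.416 = 81.667 mm

81.7 mm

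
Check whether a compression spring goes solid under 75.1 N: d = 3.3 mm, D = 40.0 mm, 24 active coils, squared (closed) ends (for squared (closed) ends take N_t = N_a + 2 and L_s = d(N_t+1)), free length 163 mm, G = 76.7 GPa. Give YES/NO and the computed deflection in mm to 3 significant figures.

k = Gd⁴/(8D³N_a) = (76.7×10³)(3.3⁴)/(8·40.0³·24) = 0.74024 N/mm
N_t = 26; L_s = 3.3·27 = 89.1 mm; δ_solid = L₀ − L_s = 163 − 89.1 = 73.9 mm
δ = F/k = 75.1/0.74024 = 101.45 mm
δ ≥ δ_solid → spring goes solid

YES, δ = 101 mm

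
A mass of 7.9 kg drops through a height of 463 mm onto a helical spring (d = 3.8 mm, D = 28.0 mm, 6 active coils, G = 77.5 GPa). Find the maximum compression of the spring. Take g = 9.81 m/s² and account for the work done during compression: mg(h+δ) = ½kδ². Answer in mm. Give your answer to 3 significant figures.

k = Gd⁴/(8D³N_a) = (77.5×10³)(3.8⁴)/(8·28.0³·6) = 15.336 N/mm
W = mg = 7.9 × 9.81 = 77.499 N
½kδ² − Wδ − Wh = 0 → δ = (W + √(W² + 2kWh))/k
δ = (77.499 + √(6006.1 + 1.1006e+06))/15.336 = (77.499 + 1052)/15.336 = 73.646 mm

73.6 mm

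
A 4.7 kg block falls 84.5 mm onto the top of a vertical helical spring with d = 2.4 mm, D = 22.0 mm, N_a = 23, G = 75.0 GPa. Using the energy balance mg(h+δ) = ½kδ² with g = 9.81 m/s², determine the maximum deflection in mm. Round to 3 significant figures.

k = Gd⁴/(8D³N_a) = (75.0×10³)(2.4⁴)/(8·22.0³·23) = 1.27 N/mm
W = mg = 4.7 × 9.81 = 46.107 N
½kδ² − Wδ − Wh = 0 → δ = (W + √(W² + 2kWh))/k
δ = (46.107 + √(2125.9 + 9896.32))/1.27 = (46.107 + 109.65)/1.27 = 122.64 mm

123 mm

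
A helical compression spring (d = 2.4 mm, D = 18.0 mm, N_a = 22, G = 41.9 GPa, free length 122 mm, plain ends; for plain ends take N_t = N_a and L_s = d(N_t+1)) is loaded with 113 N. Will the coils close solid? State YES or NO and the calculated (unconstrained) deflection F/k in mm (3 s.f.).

YES, δ = 83.4 mm

k = Gd⁴/(8D³N_a) = (41.9×10³)(2.4⁴)/(8·18.0³·22) = 1.3543 N/mm
N_t = 22; L_s = 2.4·23 = 55.2 mm; δ_solid = L₀ − L_s = 122 − 55.2 = 66.8 mm
δ = F/k = 113/1.3543 = 83.435 mm
δ ≥ δ_solid → spring goes solid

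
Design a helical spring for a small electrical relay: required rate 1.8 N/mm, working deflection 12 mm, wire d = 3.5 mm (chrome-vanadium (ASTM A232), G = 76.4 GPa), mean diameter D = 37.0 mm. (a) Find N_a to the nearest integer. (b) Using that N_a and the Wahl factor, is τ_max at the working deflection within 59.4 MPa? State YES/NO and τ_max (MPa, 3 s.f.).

N_a = Gd⁴/(8D³k) = (76.4×10³)(3.5⁴)/(8·37.0³·1.8) = 15.72 → N_a = 16
Actual rate k = Gd⁴/(8D³·16) = 1.7683 N/mm
Working load F = kδ = 1.7683·12 = 21.219 N
C = 37.0/3.5 = 10.5714; K_W = (4C−1)/(4C−4)+0.615/C = 1.1365
τ_max = K_W·8FD/(πd³) = 1.1365·46.63 = 52.997 MPa
τ_max ≤ 59.4 MPa → acceptable

(a) 16 coils; (b) YES, τ_max = 53.0 MPa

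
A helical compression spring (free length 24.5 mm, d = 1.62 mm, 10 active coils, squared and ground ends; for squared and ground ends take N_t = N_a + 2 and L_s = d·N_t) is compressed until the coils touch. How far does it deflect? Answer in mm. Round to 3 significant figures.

N_t = 12; L_s = 1.62·12 = 19.44 mm
δ_solid = L₀ − L_s = 24.5 − 19.44 = 5.06 mm

5.06 mm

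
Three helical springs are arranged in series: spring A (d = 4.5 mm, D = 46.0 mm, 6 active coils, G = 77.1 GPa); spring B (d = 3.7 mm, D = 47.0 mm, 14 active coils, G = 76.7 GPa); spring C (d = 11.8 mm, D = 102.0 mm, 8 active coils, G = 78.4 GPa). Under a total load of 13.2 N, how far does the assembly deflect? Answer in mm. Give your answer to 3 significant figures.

k_A = Gd⁴/(8D³N_a) = (77.1×10³)(4.5⁴)/(8·46.0³·6) = 6.7669 N/mm
k_B = Gd⁴/(8D³N_a) = (76.7×10³)(3.7⁴)/(8·47.0³·14) = 1.2362 N/mm
k_C = Gd⁴/(8D³N_a) = (78.4×10³)(11.8⁴)/(8·102.0³·8) = 22.38 N/mm
Series: 1/k_eq = 1/6.7669 + 1/1.2362 + 1/22.38 = 1.0014; k_eq = 0.99861 N/mm
δ = F/k_eq = 13.2/0.99861 = 13.218 mm

13.2 mm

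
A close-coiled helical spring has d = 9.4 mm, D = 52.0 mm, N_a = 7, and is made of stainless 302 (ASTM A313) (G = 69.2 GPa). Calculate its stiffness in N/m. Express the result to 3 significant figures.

k = Gd⁴/(8D³N_a) = (69.2×10³ × 9.4⁴) / (8 × 52.0³ × 7)
  = 5.40278e+08 / 7.87405e+06 = 68.615 N/mm = 68615 N/m

68600 N/m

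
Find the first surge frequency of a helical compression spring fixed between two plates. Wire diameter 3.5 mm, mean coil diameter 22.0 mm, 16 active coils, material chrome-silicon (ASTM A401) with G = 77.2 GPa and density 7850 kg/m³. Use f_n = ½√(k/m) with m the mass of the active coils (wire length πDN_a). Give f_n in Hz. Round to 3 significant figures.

160 Hz

k = Gd⁴/(8D³N_a) = (77.2×10³)(3.5⁴)/(8·22.0³·16) = 8.4999 N/mm = 8499.9 N/m
Wire length L = πDN_a = π·22.0·16 = 1105.8 mm
m = ρ·(πd²/4)·L = 7850 × 9.6211×10⁻⁶ m² × 1.1058 m = 0.08352 kg
f_n = ½√(k/m) = 0.5·√(8499.9/0.08352) = 0.5·√(1.0177e+05) = 159.51 Hz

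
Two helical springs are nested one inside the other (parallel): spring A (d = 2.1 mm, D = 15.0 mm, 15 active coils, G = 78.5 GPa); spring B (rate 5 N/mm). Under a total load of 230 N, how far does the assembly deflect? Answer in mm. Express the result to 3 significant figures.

26.2 mm

k_A = Gd⁴/(8D³N_a) = (78.5×10³)(2.1⁴)/(8·15.0³·15) = 3.7696 N/mm
Parallel: k_eq = 3.7696 + 5 = 8.7696 N/mm
δ = F/k_eq = 230/8.7696 = 26.227 mm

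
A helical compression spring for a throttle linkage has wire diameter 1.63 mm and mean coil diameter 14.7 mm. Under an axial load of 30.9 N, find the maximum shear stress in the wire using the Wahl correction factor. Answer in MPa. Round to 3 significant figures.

Spring index C = D/d = 14.7/1.63 = 9.0184
K_W = (4C−1)/(4C−4) + 0.615/C = 35.074/32.074 + 0.0682 = 1.1617
τ₀ = 8FD/(πd³) = 8·30.9·14.7/(π·1.63³) = 3633.84/13.605 = 267.09 MPa
τ_max = K·τ₀ = 1.1617 × 267.09 = 310.28 MPa

310 MPa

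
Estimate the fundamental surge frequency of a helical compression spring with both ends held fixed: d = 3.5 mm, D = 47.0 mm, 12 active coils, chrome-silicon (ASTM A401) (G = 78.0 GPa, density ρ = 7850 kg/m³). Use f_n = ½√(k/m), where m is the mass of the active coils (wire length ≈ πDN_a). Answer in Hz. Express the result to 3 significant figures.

46.8 Hz

k = Gd⁴/(8D³N_a) = (78.0×10³)(3.5⁴)/(8·47.0³·12) = 1.1744 N/mm = 1174.4 N/m
Wire length L = πDN_a = π·47.0·12 = 1771.9 mm
m = ρ·(πd²/4)·L = 7850 × 9.6211×10⁻⁶ m² × 1.7719 m = 0.13382 kg
f_n = ½√(k/m) = 0.5·√(1174.4/0.13382) = 0.5·√(8775.6) = 46.839 Hz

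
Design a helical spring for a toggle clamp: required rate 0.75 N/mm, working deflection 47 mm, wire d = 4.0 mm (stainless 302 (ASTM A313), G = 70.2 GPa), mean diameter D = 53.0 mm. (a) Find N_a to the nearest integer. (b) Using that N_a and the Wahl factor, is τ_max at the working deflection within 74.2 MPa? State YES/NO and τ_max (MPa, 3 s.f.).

N_a = Gd⁴/(8D³k) = (70.2×10³)(4.0⁴)/(8·53.0³·0.75) = 20.12 → N_a = 20
Actual rate k = Gd⁴/(8D³·20) = 0.75445 N/mm
Working load F = kδ = 0.75445·47 = 35.459 N
C = 53.0/4.0 = 13.2500; K_W = (4C−1)/(4C−4)+0.615/C = 1.1076
τ_max = K_W·8FD/(πd³) = 1.1076·74.776 = 82.825 MPa
τ_max > 74.2 MPa → exceeds allowable

(a) 20 coils; (b) NO, τ_max = 82.8 MPa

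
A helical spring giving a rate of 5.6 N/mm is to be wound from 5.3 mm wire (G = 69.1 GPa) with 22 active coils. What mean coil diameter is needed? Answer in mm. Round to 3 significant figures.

38.1 mm

D = (Gd⁴/(8N_a·k))^(1/3) = (69.1×10³·5.3⁴/(8·22·5.6))^(1/3)
  = (55319.8)^(1/3) = 38.1031 mm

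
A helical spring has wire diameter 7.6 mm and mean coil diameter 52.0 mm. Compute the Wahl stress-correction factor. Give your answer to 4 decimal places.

1.2183

C = D/d = 52.0/7.6 = 6.8421
K_W = (4C−1)/(4C−4) + 0.615/C = 26.368/23.368 + 0.0899 = 1.2183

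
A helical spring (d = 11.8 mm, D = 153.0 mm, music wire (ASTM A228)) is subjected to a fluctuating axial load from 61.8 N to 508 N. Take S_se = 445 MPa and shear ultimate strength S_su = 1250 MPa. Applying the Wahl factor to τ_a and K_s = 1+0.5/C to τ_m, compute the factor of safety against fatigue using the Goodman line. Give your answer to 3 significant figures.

C = D/d = 153.0/11.8 = 12.9661; K_W = (4C−1)/(4C−4)+0.615/C = 1.1101; K_s = 1+0.5/C = 1.0386
F_a = (F_max−F_min)/2 = 223.1 N; F_m = (F_max+F_min)/2 = 284.9 N
τ_a = K_W·8F_aD/(πd³) = 1.1101 × 52.904 = 58.729 MPa
τ_m = K_s·8F_mD/(πd³) = 1.0386 × 67.558 = 70.163 MPa
Goodman: 1/n_f = τ_a/S_se + τ_m/S_su = 58.729/445 + 70.163/1250 = 0.13197 + 0.05613 = 0.18811
n_f = 1/0.18811 = 5.316

5.32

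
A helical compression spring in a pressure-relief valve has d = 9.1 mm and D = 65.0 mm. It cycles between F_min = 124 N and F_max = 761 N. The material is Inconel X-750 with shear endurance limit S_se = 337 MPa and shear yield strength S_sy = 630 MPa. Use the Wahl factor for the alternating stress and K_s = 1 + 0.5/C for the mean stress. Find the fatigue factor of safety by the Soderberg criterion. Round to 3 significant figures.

2.40

C = D/d = 65.0/9.1 = 7.1429; K_W = (4C−1)/(4C−4)+0.615/C = 1.2082; K_s = 1+0.5/C = 1.0700
F_a = (F_max−F_min)/2 = 318.5 N; F_m = (F_max+F_min)/2 = 442.5 N
τ_a = K_W·8F_aD/(πd³) = 1.2082 × 69.958 = 84.523 MPa
τ_m = K_s·8F_mD/(πd³) = 1.0700 × 97.195 = 104 MPa
Soderberg: 1/n_f = τ_a/S_se + τ_m/S_sy = 84.523/337 + 104/630 = 0.25081 + 0.16508 = 0.41589
n_f = 1/0.41589 = 2.404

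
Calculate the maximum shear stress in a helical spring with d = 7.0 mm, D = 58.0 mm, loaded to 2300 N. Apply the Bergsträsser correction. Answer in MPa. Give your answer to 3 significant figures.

1150 MPa

Spring index C = D/d = 58.0/7.0 = 8.2857
K_B = (4C+2)/(4C−3) = 35.143/30.143 = 1.1659
τ₀ = 8FD/(πd³) = 8·2300·58.0/(π·7.0³) = 1.0672e+06/1077.6 = 990.38 MPa
τ_max = K·τ₀ = 1.1659 × 990.38 = 1154.7 MPa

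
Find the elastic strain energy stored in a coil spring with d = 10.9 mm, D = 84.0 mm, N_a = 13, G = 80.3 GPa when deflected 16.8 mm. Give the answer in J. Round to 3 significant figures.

2.60 J

k = Gd⁴/(8D³N_a) = (80.3×10³)(10.9⁴)/(8·84.0³·13) = 18.389 N/mm
U = ½kδ² = 0.5 × 18.389 × 16.8² = 2595 N·mm = 2.595 J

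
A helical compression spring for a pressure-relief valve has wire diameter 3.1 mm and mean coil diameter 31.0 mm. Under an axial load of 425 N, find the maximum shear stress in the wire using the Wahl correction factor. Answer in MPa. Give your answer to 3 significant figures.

Spring index C = D/d = 31.0/3.1 = 10.0000
K_W = (4C−1)/(4C−4) + 0.615/C = 39.000/36.000 + 0.0615 = 1.1448
τ₀ = 8FD/(πd³) = 8·425·31.0/(π·3.1³) = 105400/93.591 = 1126.2 MPa
τ_max = K·τ₀ = 1.1448 × 1126.2 = 1289.3 MPa

1290 MPa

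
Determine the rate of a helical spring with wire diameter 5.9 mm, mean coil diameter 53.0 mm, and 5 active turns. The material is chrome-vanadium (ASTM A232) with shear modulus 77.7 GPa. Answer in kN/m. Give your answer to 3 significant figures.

15.8 kN/m

k = Gd⁴/(8D³N_a) = (77.7×10³ × 5.9⁴) / (8 × 53.0³ × 5)
  = 9.41519e+07 / 5.95508e+06 = 15.81 N/mm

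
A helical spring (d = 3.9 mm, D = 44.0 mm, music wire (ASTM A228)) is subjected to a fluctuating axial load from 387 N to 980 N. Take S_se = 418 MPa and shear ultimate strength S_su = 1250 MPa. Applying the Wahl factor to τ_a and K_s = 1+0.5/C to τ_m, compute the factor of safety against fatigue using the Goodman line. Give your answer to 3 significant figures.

C = D/d = 44.0/3.9 = 11.2821; K_W = (4C−1)/(4C−4)+0.615/C = 1.1275; K_s = 1+0.5/C = 1.0443
F_a = (F_max−F_min)/2 = 296.5 N; F_m = (F_max+F_min)/2 = 683.5 N
τ_a = K_W·8F_aD/(πd³) = 1.1275 × 560.05 = 631.43 MPa
τ_m = K_s·8F_mD/(πd³) = 1.0443 × 1291 = 1348.2 MPa
Goodman: 1/n_f = τ_a/S_se + τ_m/S_su = 631.43/418 + 1348.2/1250 = 1.51059 + 1.07860 = 2.5892
n_f = 1/2.5892 = 0.3862

0.386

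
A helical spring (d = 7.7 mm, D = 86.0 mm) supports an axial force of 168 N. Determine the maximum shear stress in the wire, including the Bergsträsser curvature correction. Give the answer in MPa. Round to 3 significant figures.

Spring index C = D/d = 86.0/7.7 = 11.1688
K_B = (4C+2)/(4C−3) = 46.675/41.675 = 1.1200
τ₀ = 8FD/(πd³) = 8·168·86.0/(π·7.7³) = 115584/1434.2 = 80.589 MPa
τ_max = K·τ₀ = 1.1200 × 80.589 = 90.258 MPa

90.3 MPa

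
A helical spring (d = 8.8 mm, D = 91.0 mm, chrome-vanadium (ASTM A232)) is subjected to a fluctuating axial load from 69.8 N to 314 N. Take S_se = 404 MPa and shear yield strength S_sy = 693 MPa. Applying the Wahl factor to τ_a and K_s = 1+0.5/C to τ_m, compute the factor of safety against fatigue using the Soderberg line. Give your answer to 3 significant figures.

C = D/d = 91.0/8.8 = 10.3409; K_W = (4C−1)/(4C−4)+0.615/C = 1.1398; K_s = 1+0.5/C = 1.0484
F_a = (F_max−F_min)/2 = 122.1 N; F_m = (F_max+F_min)/2 = 191.9 N
τ_a = K_W·8F_aD/(πd³) = 1.1398 × 41.519 = 47.322 MPa
τ_m = K_s·8F_mD/(πd³) = 1.0484 × 65.254 = 68.409 MPa
Soderberg: 1/n_f = τ_a/S_se + τ_m/S_sy = 47.322/404 + 68.409/693 = 0.11713 + 0.09871 = 0.21585
n_f = 1/0.21585 = 4.633

4.63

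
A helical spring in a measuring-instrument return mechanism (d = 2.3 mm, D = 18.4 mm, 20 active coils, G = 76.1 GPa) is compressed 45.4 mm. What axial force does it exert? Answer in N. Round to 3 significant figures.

k = Gd⁴/(8D³N_a) = (76.1×10³)(2.3⁴)/(8·18.4³·20) = 2.1366 N/mm
F = k·δ = 2.1366 × 45.4 = 97.001 N

97.0 N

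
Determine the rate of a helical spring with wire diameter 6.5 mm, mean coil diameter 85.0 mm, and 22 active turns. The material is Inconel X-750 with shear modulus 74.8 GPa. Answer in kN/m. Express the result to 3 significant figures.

k = Gd⁴/(8D³N_a) = (74.8×10³ × 6.5⁴) / (8 × 85.0³ × 22)
  = 1.33523e+08 / 1.08086e+08 = 1.2353 N/mm

1.24 kN/m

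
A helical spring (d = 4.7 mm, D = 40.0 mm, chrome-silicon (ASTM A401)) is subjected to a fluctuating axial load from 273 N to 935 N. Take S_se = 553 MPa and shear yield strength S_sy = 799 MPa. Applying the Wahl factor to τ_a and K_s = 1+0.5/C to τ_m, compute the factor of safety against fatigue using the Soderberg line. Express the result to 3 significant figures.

0.679

C = D/d = 40.0/4.7 = 8.5106; K_W = (4C−1)/(4C−4)+0.615/C = 1.1721; K_s = 1+0.5/C = 1.0588
F_a = (F_max−F_min)/2 = 331 N; F_m = (F_max+F_min)/2 = 604 N
τ_a = K_W·8F_aD/(πd³) = 1.1721 × 324.74 = 380.63 MPa
τ_m = K_s·8F_mD/(πd³) = 1.0588 × 592.58 = 627.39 MPa
Soderberg: 1/n_f = τ_a/S_se + τ_m/S_sy = 380.63/553 + 627.39/799 = 0.68831 + 0.78522 = 1.4735
n_f = 1/1.4735 = 0.6786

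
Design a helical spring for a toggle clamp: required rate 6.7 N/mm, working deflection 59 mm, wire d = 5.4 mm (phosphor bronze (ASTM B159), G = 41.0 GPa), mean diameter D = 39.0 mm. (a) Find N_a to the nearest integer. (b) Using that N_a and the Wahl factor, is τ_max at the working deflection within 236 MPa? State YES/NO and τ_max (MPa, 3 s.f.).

(a) 11 coils; (b) NO, τ_max = 300 MPa

N_a = Gd⁴/(8D³k) = (41.0×10³)(5.4⁴)/(8·39.0³·6.7) = 10.96 → N_a = 11
Actual rate k = Gd⁴/(8D³·11) = 6.6786 N/mm
Working load F = kδ = 6.6786·59 = 394.03 N
C = 39.0/5.4 = 7.2222; K_W = (4C−1)/(4C−4)+0.615/C = 1.2057
τ_max = K_W·8FD/(πd³) = 1.2057·248.52 = 299.64 MPa
τ_max > 236 MPa → exceeds allowable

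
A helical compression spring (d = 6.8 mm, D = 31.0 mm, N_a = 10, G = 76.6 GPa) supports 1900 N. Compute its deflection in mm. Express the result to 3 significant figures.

27.6 mm

k = Gd⁴/(8D³N_a) = (76.6×10³)(6.8⁴)/(8·31.0³·10) = 68.721 N/mm
δ = F/k = 1900 / 68.721 = 27.648 mm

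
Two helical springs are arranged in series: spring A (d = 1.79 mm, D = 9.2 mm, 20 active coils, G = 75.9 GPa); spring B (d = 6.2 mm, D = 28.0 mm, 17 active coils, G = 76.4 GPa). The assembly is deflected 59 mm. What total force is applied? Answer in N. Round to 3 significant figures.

317 N

k_A = Gd⁴/(8D³N_a) = (75.9×10³)(1.79⁴)/(8·9.2³·20) = 6.2542 N/mm
k_B = Gd⁴/(8D³N_a) = (76.4×10³)(6.2⁴)/(8·28.0³·17) = 37.814 N/mm
Series: 1/k_eq = 1/6.2542 + 1/37.814 = 0.18634; k_eq = 5.3666 N/mm
F = k_eq·δ = 5.3666·59 = 316.63 N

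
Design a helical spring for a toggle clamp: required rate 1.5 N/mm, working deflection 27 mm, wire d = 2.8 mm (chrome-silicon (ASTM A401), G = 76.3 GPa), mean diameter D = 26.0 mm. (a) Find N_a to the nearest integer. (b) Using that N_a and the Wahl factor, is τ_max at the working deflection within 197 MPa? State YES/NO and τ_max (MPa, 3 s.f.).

N_a = Gd⁴/(8D³k) = (76.3×10³)(2.8⁴)/(8·26.0³·1.5) = 22.24 → N_a = 22
Actual rate k = Gd⁴/(8D³·22) = 1.5161 N/mm
Working load F = kδ = 1.5161·27 = 40.934 N
C = 26.0/2.8 = 9.2857; K_W = (4C−1)/(4C−4)+0.615/C = 1.1567
τ_max = K_W·8FD/(πd³) = 1.1567·123.46 = 142.81 MPa
τ_max ≤ 197 MPa → acceptable

(a) 22 coils; (b) YES, τ_max = 143 MPa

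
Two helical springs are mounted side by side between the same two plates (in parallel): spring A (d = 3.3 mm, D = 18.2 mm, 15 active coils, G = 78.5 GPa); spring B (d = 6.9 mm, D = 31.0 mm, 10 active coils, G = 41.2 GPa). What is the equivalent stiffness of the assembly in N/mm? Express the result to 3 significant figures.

52.1 N/mm

k_A = Gd⁴/(8D³N_a) = (78.5×10³)(3.3⁴)/(8·18.2³·15) = 12.869 N/mm
k_B = Gd⁴/(8D³N_a) = (41.2×10³)(6.9⁴)/(8·31.0³·10) = 39.185 N/mm
Parallel: k_eq = 12.869 + 39.185 = 52.053 N/mm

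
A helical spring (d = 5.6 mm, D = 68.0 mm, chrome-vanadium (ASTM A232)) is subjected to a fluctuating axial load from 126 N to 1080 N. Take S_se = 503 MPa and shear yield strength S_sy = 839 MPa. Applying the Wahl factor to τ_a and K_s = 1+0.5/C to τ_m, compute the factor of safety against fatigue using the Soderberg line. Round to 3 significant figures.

0.561

C = D/d = 68.0/5.6 = 12.1429; K_W = (4C−1)/(4C−4)+0.615/C = 1.1180; K_s = 1+0.5/C = 1.0412
F_a = (F_max−F_min)/2 = 477 N; F_m = (F_max+F_min)/2 = 603 N
τ_a = K_W·8F_aD/(πd³) = 1.1180 × 470.33 = 525.81 MPa
τ_m = K_s·8F_mD/(πd³) = 1.0412 × 594.57 = 619.05 MPa
Soderberg: 1/n_f = τ_a/S_se + τ_m/S_sy = 525.81/503 + 619.05/839 = 1.04534 + 0.73784 = 1.7832
n_f = 1/1.7832 = 0.5608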